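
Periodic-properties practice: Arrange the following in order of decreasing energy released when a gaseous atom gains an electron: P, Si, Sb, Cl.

Si is in period 3, group 14; P is in period 3, group 15; Cl is in period 3, group 17; Sb is in period 5, group 15.
Adding an electron releases more energy for atoms nearer the top right (short of the noble gases).
These span different periods and groups, so the two trends combine.
Sb > P: this pair runs against the simple trend — see the exception note.
Si > Sb: the two effects oppose for this pair; the down-group effect wins (134 vs 103 kJ/mol).
Cl > Si: both are in period 3; the period trend gives Cl the larger value.
Note the exception: Sb has a higher electron affinity than P, contrary to the simple trend — both are half-filled np³, but the pairing/repulsion penalty for the added electron shrinks as the p orbitals become larger and more diffuse down the group, and for Sb that outweighs the weaker nuclear attraction.
Note the exception: Si has a higher electron affinity than P, contrary to the simple trend — adding an electron to P's half-filled 3p³ is unfavourable, so Si (3p²) has the more exothermic EA.
Approximate values (kJ/mol): Si 134, P 72, Cl 349, Sb 103.
So from highest to lowest: Cl > Si > Sb > P.

Cl > Si > Sb > P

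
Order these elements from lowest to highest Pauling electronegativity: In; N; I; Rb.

Rb < In < I < N

N is in period 2, group 15; Rb is in period 5, group 1; In is in period 5, group 13; I is in period 5, group 17.
Electronegativity increases across a period and decreases down a group, tracking effective nuclear charge and atomic size.
Neither a single period nor a single group — weigh both effects.
In > Rb: In lies to the right of Rb in period 5, so the across-period effect alone puts In higher.
I > In: both are in period 5; the period trend gives I the larger value.
N > I: the two effects oppose for this pair; the down-group effect wins (3.04 vs 2.66).
For reference (Pauling): N 3.04, Rb 0.82, In 1.78, I 2.66.
So from lowest to highest: Rb < In < I < N.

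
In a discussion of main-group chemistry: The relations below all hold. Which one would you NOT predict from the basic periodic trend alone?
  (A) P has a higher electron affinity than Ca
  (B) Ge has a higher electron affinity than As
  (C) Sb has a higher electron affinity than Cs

(B)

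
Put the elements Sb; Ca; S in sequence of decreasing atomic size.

Ca > Sb > S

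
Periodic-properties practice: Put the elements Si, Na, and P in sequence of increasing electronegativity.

Na, Si, P

EN rises left→right (higher Z_eff, smaller atoms) and falls top→bottom (larger, more shielded atoms).
All lie in period 3, so electronegativity increases left to right.
So from lowest to highest: Na < Si < P.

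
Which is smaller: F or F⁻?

Forming F⁻ adds 1 electron to F. More electron–electron repulsion in the same shell, with unchanged nuclear charge, lets the cloud expand.
An anion is larger than its parent atom: F⁻ > F.

F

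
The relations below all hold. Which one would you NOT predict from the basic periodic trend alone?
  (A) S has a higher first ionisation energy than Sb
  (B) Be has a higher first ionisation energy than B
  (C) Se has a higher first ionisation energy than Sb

The general trend: first ionisation energy increases across a period and decreases down a group.
(A) S (period 3, group 16) vs Sb (period 5, group 15): the stated order agrees with the simple trend.
(B) Be (period 2, group 2) vs B (period 2, group 13): the stated order contradicts the simple trend.
(C) Se (period 4, group 16) vs Sb (period 5, group 15): the stated order agrees with the simple trend.
The exception is (B): removing B's lone 2p electron is easier than breaking Be's filled 2s².

(B)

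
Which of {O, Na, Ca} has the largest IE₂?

Na

Consider each +1 ion: O⁺ still has 5 valence electrons; Na⁺ is the bare [Ne] core; Ca⁺ still has 1 valence electron.
Core electrons are held far more tightly than valence electrons, so Na tops the IE_2 order.
Valence configurations: O⁺ [He]2s²2p³, Ca⁺ [Ar]4s¹.
Approximate IE_2 values (kJ/mol): O 3388, Na 4562, Ca 1145.
Putting it together, IE_2: Ca < O < Na.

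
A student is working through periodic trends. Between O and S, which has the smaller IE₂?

Consider each +1 ion: O⁺ still has 5 valence electrons; S⁺ still has 5 valence electrons.
All are still removing valence electrons, so compare the +1 ions as you would atoms: IE_2 generally rises across a period (higher Z_eff) and falls down a group (larger shell), subject to the usual subshell exceptions.
Valence configurations: O⁺ [He]2s²2p³, S⁺ [Ne]3s²3p³.
Tabulated IE_2 (kJ/mol): O 3388, S 2252.
Putting it together, IE_2: S < O.

S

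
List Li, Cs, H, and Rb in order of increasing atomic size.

Radius decreases left→right (rising Z_eff, same n) and increases top→bottom (higher n).
All are in group 1, so atomic radius increases down the group.
So from smallest to largest: H < Li < Rb < Cs.

H < Li < Rb < Cs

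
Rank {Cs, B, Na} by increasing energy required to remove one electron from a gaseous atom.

Cs < Na < B

Across a period the outer electron is held more tightly (higher IE₁); down a group it sits in a higher shell, more shielded, and comes off more easily.
These span different periods and groups, so the two trends combine.
Na > Cs: they share group 1; the group trend gives Na the larger value.
B > Na: both effects reinforce here, so B is clearly the higher of the two.
For reference (kJ/mol): B 801, Na 496, Cs 376.
So from lowest to highest: Cs < Na < B.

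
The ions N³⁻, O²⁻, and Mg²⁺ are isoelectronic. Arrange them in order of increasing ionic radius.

Mg²⁺ < O²⁻ < N³⁻

All of these have 10 electrons, so size is governed by nuclear charge alone: the more protons, the stronger the pull on the same electron cloud, and the smaller the ion.
Nuclear charges: Mg²⁺ (Z=12), O²⁻ (Z=8), N³⁻ (Z=7).
Smallest to largest: Mg²⁺ < O²⁻ < N³⁻.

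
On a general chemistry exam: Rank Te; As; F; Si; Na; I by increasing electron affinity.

F is in period 2, group 17; Na is in period 3, group 1; Si is in period 3, group 14; As is in period 4, group 15; Te is in period 5, group 16; I is in period 5, group 17.
EA tends to increase across a period and decrease down a group, though the pattern is less regular than for IE or radius.
Neither a single period nor a single group — weigh both effects.
As > Na: period and group pull opposite ways; the across-period shift dominates (78 vs 53 kJ/mol).
Si > As: the two effects oppose for this pair; the down-group effect wins (134 vs 78 kJ/mol).
Te > Si: period and group pull opposite ways; the across-period shift dominates (190 vs 134 kJ/mol).
I > Te: I lies to the right of Te in period 5, so the across-period effect alone puts I higher.
F > I: F sits above I in group 17, so the down-group effect alone puts F higher.
Tabulated electron affinity (kJ/mol): F 328, Na 53, Si 134, As 78, Te 190, I 295.
So from lowest to highest: Na < As < Si < Te < I < F.

Na < As < Si < Te < I < F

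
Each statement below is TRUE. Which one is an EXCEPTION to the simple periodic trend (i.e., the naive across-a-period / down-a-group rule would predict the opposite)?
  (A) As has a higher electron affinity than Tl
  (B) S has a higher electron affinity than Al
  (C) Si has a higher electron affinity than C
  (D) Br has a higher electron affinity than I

(C)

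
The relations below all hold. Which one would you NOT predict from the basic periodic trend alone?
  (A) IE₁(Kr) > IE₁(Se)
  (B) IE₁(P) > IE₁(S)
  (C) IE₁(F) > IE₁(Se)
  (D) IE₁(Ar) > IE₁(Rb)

(B)

The general trend: first ionisation energy increases across a period and decreases down a group.
(A) Kr (period 4, group 18) vs Se (period 4, group 16): the stated order agrees with the simple trend.
(B) P (period 3, group 15) vs S (period 3, group 16): the stated order contradicts the simple trend.
(C) F (period 2, group 17) vs Se (period 4, group 16): the stated order agrees with the simple trend.
(D) Ar (period 3, group 18) vs Rb (period 5, group 1): the stated order agrees with the simple trend.
The exception is (B): S (3p⁴) ionizes more easily than half-filled P (3p³) because the paired 3p electron in S is pushed out by e⁻–e⁻ repulsion.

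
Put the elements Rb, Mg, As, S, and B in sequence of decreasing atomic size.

Rb, Mg, As, S, B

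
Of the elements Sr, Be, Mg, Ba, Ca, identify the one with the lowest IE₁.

First ionization energy rises across a period (greater Z_eff holds electrons more tightly) and falls down a group (valence electrons are farther from the nucleus).
All are in group 2, so first ionization energy increases up the group.
The lowest IE₁ among these belongs to Ba.

Ba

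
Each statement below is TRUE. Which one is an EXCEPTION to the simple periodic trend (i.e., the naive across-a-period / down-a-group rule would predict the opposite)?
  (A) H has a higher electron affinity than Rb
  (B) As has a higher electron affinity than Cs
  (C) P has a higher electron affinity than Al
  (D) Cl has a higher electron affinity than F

The general trend: electron affinity increases across a period and decreases down a group.
(A) H (period 1, group 1) vs Rb (period 5, group 1): the stated order agrees with the simple trend.
(B) As (period 4, group 15) vs Cs (period 6, group 1): the stated order agrees with the simple trend.
(C) P (period 3, group 15) vs Al (period 3, group 13): the stated order agrees with the simple trend.
(D) Cl (period 3, group 17) vs F (period 2, group 17): the stated order contradicts the simple trend.
The exception is (D): F's small 2p subshell makes the incoming electron feel strong e⁻–e⁻ repulsion, so Cl actually releases more energy on gaining an electron.

(D)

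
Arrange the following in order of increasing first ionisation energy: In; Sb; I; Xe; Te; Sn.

In < Sn < Sb < Te < I < Xe

In is in period 5, group 13; Sn is in period 5, group 14; Sb is in period 5, group 15; Te is in period 5, group 16; I is in period 5, group 17; Xe is in period 5, group 18.
First ionization energy rises across a period (greater Z_eff holds electrons more tightly) and falls down a group (valence electrons are farther from the nucleus).
All lie in period 5, so first ionization energy increases left to right.
So from lowest to highest: In < Sn < Sb < Te < I < Xe.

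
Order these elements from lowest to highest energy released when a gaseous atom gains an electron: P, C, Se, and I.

C is in period 2, group 14; P is in period 3, group 15; Se is in period 4, group 16; I is in period 5, group 17.
EA tends to increase across a period and decrease down a group, though the pattern is less regular than for IE or radius.
These sit on a diagonal, where the across-period and down-group effects partly cancel.
C > P: the two effects oppose for this pair; the down-group effect wins (122 vs 72 kJ/mol).
Se > C: the two effects oppose for this pair; the across-period effect wins (195 vs 122 kJ/mol).
I > Se: period and group pull opposite ways; the across-period shift dominates (295 vs 195 kJ/mol).
Tabulated electron affinity (kJ/mol): C 122, P 72, Se 195, I 295.
So from lowest to highest: P < C < Se < I.

P, C, Se, I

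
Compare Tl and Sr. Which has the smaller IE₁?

First ionization energy rises across a period (greater Z_eff holds electrons more tightly) and falls down a group (valence electrons are farther from the nucleus).
These sit on a diagonal, where the across-period and down-group effects partly cancel.
Tl > Sr: period and group pull opposite ways; the across-period shift dominates (589 vs 550 kJ/mol).
For reference (kJ/mol): Sr 550, Tl 589.
So Sr has the smaller IE₁ (Sr < Tl).

Sr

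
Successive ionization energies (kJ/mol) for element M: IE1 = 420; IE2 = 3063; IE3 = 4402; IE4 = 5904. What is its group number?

Group 1

Look for the largest jump between consecutive ionization energies: IE2/IE1 ≈ 7.3, far larger than any earlier ratio.
That jump marks the point where a core electron is being removed. So the atom has 1 valence electron.
A main-group element with 1 valence electron is in group 1.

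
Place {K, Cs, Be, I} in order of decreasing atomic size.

Be is in period 2, group 2; K is in period 4, group 1; I is in period 5, group 17; Cs is in period 6, group 1.
Radius decreases left→right (rising Z_eff, same n) and increases top→bottom (higher n).
Here both period and group differ, so the two effects have to be weighed against each other.
I > Be: period and group pull opposite ways; the down-group shift dominates (133 vs 102 pm).
K > I: the two effects oppose for this pair; the across-period effect wins (196 vs 133 pm).
Cs > K: Cs sits below K in group 1, so the down-group effect alone puts Cs larger.
Tabulated atomic radius (pm): Be 102, K 196, I 133, Cs 232.
So from largest to smallest: Cs > K > I > Be.

Cs > K > I > Be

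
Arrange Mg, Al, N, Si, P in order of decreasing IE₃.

Mg > N > Si > P > Al

Consider each +2 ion: Mg²⁺ is the bare [Ne] core; Al²⁺ still has 1 valence electron; N²⁺ still has 3 valence electrons; Si²⁺ still has 2 valence electrons; P²⁺ still has 3 valence electrons.
Core electrons are held far more tightly than valence electrons, so Mg tops the IE_3 order.
Valence configurations: Al²⁺ [Ne]3s¹, N²⁺ [He]2s²2p¹, Si²⁺ [Ne]3s², P²⁺ [Ne]3s²3p¹.
P²⁺ loses a lone 3p electron whereas Si²⁺ must break into a filled 3s² pair, so IE_3(Si) > IE_3(P) even though P has the higher nuclear charge.
Tabulated IE_3 (kJ/mol): Mg 7733, Al 2745, N 4578, Si 3232, P 2914.
Putting it together, IE_3: Al < P < Si < N < Mg.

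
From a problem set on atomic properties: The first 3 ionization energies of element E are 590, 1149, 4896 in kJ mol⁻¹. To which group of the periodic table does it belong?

Group 2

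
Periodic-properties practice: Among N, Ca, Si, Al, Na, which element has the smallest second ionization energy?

Consider each +1 ion: N⁺ still has 4 valence electrons; Ca⁺ still has 1 valence electron; Si⁺ still has 3 valence electrons; Al⁺ still has 2 valence electrons; Na⁺ is the bare [Ne] core.
Pulling an electron out of a noble-gas core costs far more than removing a remaining valence electron, so Na sits at the high end of IE_2.
Valence configurations: N⁺ [He]2s²2p², Ca⁺ [Ar]4s¹, Si⁺ [Ne]3s²3p¹, Al⁺ [Ne]3s².
Si⁺ loses a lone 3p electron whereas Al⁺ must break into a filled 3s² pair, so IE_2(Al) > IE_2(Si) even though Si has the higher nuclear charge.
The numbers (kJ/mol): N 2856, Ca 1145, Si 1577, Al 1817, Na 4562.
So the second ionization energies run Ca < Si < Al < N < Na.

Ca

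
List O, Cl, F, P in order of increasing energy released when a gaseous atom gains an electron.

O is in period 2, group 16; F is in period 2, group 17; P is in period 3, group 15; Cl is in period 3, group 17.
Electron affinity generally becomes more exothermic across a period toward the halogens and less exothermic down a group.
Neither a single period nor a single group — weigh both effects.
O > P: both effects reinforce here, so O is clearly the higher of the two.
F > O: both are in period 2; the period trend gives F the larger value.
Cl > F: this pair runs against the simple trend — see the exception note.
Note the exception: Cl has a higher electron affinity than F, contrary to the simple trend — F's small 2p subshell makes the incoming electron feel strong e⁻–e⁻ repulsion, so Cl actually releases more energy on gaining an electron.
Approximate values (kJ/mol): O 141, F 328, P 72, Cl 349.
So from lowest to highest: P < O < F < Cl.

P < O < F < Cl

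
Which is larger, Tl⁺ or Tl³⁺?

Tl⁺

Both ions have Z = 81 protons, but Tl³⁺ has lost more electrons, so its remaining electrons feel a larger effective nuclear charge per electron and are pulled in more tightly.
Higher positive charge → smaller ion, so Tl⁺ > Tl³⁺.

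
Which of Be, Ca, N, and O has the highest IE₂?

O

After 1 electron has been removed, what remains? Be⁺ still has 1 valence electron; Ca⁺ still has 1 valence electron; N⁺ still has 4 valence electrons; O⁺ still has 5 valence electrons.
All are still removing valence electrons, so compare the +1 ions as you would atoms: IE_2 generally rises across a period (higher Z_eff) and falls down a group (larger shell), subject to the usual subshell exceptions.
Valence configurations: Be⁺ [He]2s¹, Ca⁺ [Ar]4s¹, N⁺ [He]2s²2p², O⁺ [He]2s²2p³.
Approximate IE_2 values (kJ/mol): Be 1757, Ca 1145, N 2856, O 3388.
Hence IE_2: Ca < Be < N < O.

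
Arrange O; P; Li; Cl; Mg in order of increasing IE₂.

IE_2 is the cost of taking one more electron from the +1 cation: O⁺ still has 5 valence electrons; P⁺ still has 4 valence electrons; Li⁺ is the bare [He] core; Cl⁺ still has 6 valence electrons; Mg⁺ still has 1 valence electron.
Pulling an electron out of a noble-gas core costs far more than removing a remaining valence electron, so Li sits at the high end of IE_2.
Valence configurations: O⁺ [He]2s²2p³, P⁺ [Ne]3s²3p², Cl⁺ [Ne]3s²3p⁴, Mg⁺ [Ne]3s¹.
The numbers (kJ/mol): O 3388, P 1907, Li 7298, Cl 2298, Mg 1451.
Putting it together, IE_2: Mg < P < Cl < O < Li.

Mg < P < Cl < O < Li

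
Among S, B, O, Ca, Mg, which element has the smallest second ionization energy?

Ca

Consider each +1 ion: S⁺ still has 5 valence electrons; B⁺ still has 2 valence electrons; O⁺ still has 5 valence electrons; Ca⁺ still has 1 valence electron; Mg⁺ still has 1 valence electron.
All are still removing valence electrons, so compare the +1 ions as you would atoms: IE_2 generally rises across a period (higher Z_eff) and falls down a group (larger shell), subject to the usual subshell exceptions.
Valence configurations: S⁺ [Ne]3s²3p³, B⁺ [He]2s², O⁺ [He]2s²2p³, Ca⁺ [Ar]4s¹, Mg⁺ [Ne]3s¹.
Approximate IE_2 values (kJ/mol): S 2252, B 2427, O 3388, Ca 1145, Mg 1451.
So the second ionization energies run Ca < Mg < S < B < O.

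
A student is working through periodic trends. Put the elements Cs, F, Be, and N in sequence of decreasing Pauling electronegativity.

Smaller atoms with higher effective nuclear charge are more electronegative.
Neither a single period nor a single group — weigh both effects.
Be > Cs: both effects reinforce here, so Be is clearly the higher of the two.
N > Be: N lies to the right of Be in period 2, so the across-period effect alone puts N higher.
F > N: both are in period 2; the period trend gives F the larger value.
Approximate values (Pauling): Be 1.57, N 3.04, F 3.98, Cs 0.79.
So from highest to lowest: F > N > Be > Cs.

F, N, Be, Cs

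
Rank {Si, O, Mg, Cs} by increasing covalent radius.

O < Si < Mg < Cs

O is in period 2, group 16; Mg is in period 3, group 2; Si is in period 3, group 14; Cs is in period 6, group 1.
Radius decreases left→right (rising Z_eff, same n) and increases top→bottom (higher n).
These span different periods and groups, so the two trends combine.
Si > O: relative to O, both the across-period and down-group shifts push Si's atomic radius up.
Mg > Si: both are in period 3; the period trend gives Mg the larger value.
Cs > Mg: both effects reinforce here, so Cs is clearly the larger of the two.
Approximate values (pm): O 63, Mg 139, Si 116, Cs 232.
So from smallest to largest: O < Si < Mg < Cs.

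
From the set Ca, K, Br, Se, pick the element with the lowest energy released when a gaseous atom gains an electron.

K is in period 4, group 1; Ca is in period 4, group 2; Se is in period 4, group 16; Br is in period 4, group 17.
Electron affinity generally becomes more exothermic across a period toward the halogens and less exothermic down a group.
All lie in period 4; the across-period trend (electron affinity increases left to right) applies, with the exception below.
Note the exception: K has a higher electron affinity than Ca, contrary to the simple trend — adding an electron to Ca (ns²) has to open a new, higher-energy np subshell, which is unfavourable.
Approximate values (kJ/mol): K 48, Ca 2, Se 195, Br 325.
The lowest energy released when a gaseous atom gains an electron among these belongs to Ca.

Ca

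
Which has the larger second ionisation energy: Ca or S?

S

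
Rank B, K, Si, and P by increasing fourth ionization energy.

Consider each +3 ion: B³⁺ is the bare [He] core; K³⁺ is already 2 electrons into the core; Si³⁺ still has 1 valence electron; P³⁺ still has 2 valence electrons.
Pulling an electron out of a noble-gas core costs far more than removing a remaining valence electron, so K and B sit at the high end of IE_4.
Valence configurations: Si³⁺ [Ne]3s¹, P³⁺ [Ne]3s².
Approximate IE_4 values (kJ/mol): B 25026, K 5877, Si 4356, P 4964.
So the fourth ionization energies run Si < P < K < B.

Si < P < K < B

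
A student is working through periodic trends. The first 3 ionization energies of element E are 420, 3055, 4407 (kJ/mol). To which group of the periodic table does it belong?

Look for the largest jump between consecutive ionization energies: IE2/IE1 ≈ 7.3, far larger than any earlier ratio.
That jump marks the point where a core electron is being removed. So the atom has 1 valence electron.
A main-group element with 1 valence electron is in group 1.

Group 1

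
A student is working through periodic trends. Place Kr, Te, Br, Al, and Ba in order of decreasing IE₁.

Al is in period 3, group 13; Br is in period 4, group 17; Kr is in period 4, group 18; Te is in period 5, group 16; Ba is in period 6, group 2.
Removing the outermost electron gets harder across a period and easier down a group.
These span different periods and groups, so the two trends combine.
Al > Ba: both effects reinforce here, so Al is clearly the higher of the two.
Te > Al: the two effects oppose for this pair; the across-period effect wins (869 vs 578 kJ/mol).
Br > Te: relative to Te, both the across-period and down-group shifts push Br's first ionization energy up.
Kr > Br: both are in period 4; the period trend gives Kr the larger value.
For reference (kJ/mol): Al 578, Br 1140, Kr 1351, Te 869, Ba 503.
So from highest to lowest: Kr > Br > Te > Al > Ba.

Kr > Br > Te > Al > Ba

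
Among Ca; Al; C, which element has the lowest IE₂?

Consider each +1 ion: Ca⁺ still has 1 valence electron; Al⁺ still has 2 valence electrons; C⁺ still has 3 valence electrons.
All are still removing valence electrons, so compare the +1 ions as you would atoms: IE_2 generally rises across a period (higher Z_eff) and falls down a group (larger shell), subject to the usual subshell exceptions.
Valence configurations: Ca⁺ [Ar]4s¹, Al⁺ [Ne]3s², C⁺ [He]2s²2p¹.
Tabulated IE_2 (kJ/mol): Ca 1145, Al 1817, C 2353.
Putting it together, IE_2: Ca < Al < C.

Ca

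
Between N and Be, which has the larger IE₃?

Be

After 2 electrons have been removed, what remains? N²⁺ still has 3 valence electrons; Be²⁺ is the bare [He] core.
Breaking into a closed-shell core is much more expensive than removing a leftover valence electron — Be has the largest IE_3 here.
Tabulated IE_3 (kJ/mol): N 4578, Be 14849.
Putting it together, IE_3: N < Be.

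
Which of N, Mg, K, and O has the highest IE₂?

IE_2 is the cost of taking one more electron from the +1 cation: N⁺ still has 4 valence electrons; Mg⁺ still has 1 valence electron; K⁺ is the bare [Ar] core; O⁺ still has 5 valence electrons.
Usually core removal costs more than valence removal, but here the competition is close: a tightly held n=2 valence electron can cost more to remove than an n=3 core electron, so the actual values have to decide it.
Valence configurations: N⁺ [He]2s²2p², Mg⁺ [Ne]3s¹, O⁺ [He]2s²2p³.
Approximate IE_2 values (kJ/mol): N 2856, Mg 1451, K 3052, O 3388.
Putting it together, IE_2: Mg < N < K < O.

O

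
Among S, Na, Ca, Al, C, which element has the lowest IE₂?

Ca

IE_2 is the cost of taking one more electron from the +1 cation: S⁺ still has 5 valence electrons; Na⁺ is the bare [Ne] core; Ca⁺ still has 1 valence electron; Al⁺ still has 2 valence electrons; C⁺ still has 3 valence electrons.
Pulling an electron out of a noble-gas core costs far more than removing a remaining valence electron, so Na sits at the high end of IE_2.
Valence configurations: S⁺ [Ne]3s²3p³, Ca⁺ [Ar]4s¹, Al⁺ [Ne]3s², C⁺ [He]2s²2p¹.
Approximate IE_2 values (kJ/mol): S 2252, Na 4562, Ca 1145, Al 1817, C 2353.
So the second ionization energies run Ca < Al < S < C < Na.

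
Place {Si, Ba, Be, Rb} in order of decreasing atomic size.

Atomic radius shrinks across a period as nuclear charge pulls the same shell inward, and grows down a group as new shells are added.
Neither a single period nor a single group — weigh both effects.
Si > Be: period and group pull opposite ways; the down-group shift dominates (116 vs 102 pm).
Ba > Si: relative to Si, both the across-period and down-group shifts push Ba's atomic radius up.
Rb > Ba: the two effects oppose for this pair; the across-period effect wins (210 vs 196 pm).
Approximate values (pm): Be 102, Si 116, Rb 210, Ba 196.
So from largest to smallest: Rb > Ba > Si > Be.

Rb > Ba > Si > Be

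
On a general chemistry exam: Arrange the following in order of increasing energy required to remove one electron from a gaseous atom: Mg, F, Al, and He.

He is in period 1, group 18; F is in period 2, group 17; Mg is in period 3, group 2; Al is in period 3, group 13.
Across a period the outer electron is held more tightly (higher IE₁); down a group it sits in a higher shell, more shielded, and comes off more easily.
Here both period and group differ, so the two effects have to be weighed against each other.
Mg > Al: this pair runs against the simple trend — see the exception note.
F > Mg: relative to Mg, both the across-period and down-group shifts push F's first ionization energy up.
He > F: both effects reinforce here, so He is clearly the higher of the two.
Note the exception: Mg has a higher first ionization energy than Al, contrary to the simple trend — Al's single 3p electron is easier to remove than one from Mg's filled 3s².
Tabulated first ionization energy (kJ/mol): He 2372, F 1681, Mg 738, Al 578.
So from lowest to highest: Al < Mg < F < He.

Al, Mg, F, He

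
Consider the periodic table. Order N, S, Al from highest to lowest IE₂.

Consider each +1 ion: N⁺ still has 4 valence electrons; S⁺ still has 5 valence electrons; Al⁺ still has 2 valence electrons.
All are still removing valence electrons, so compare the +1 ions as you would atoms: IE_2 generally rises across a period (higher Z_eff) and falls down a group (larger shell), subject to the usual subshell exceptions.
Valence configurations: N⁺ [He]2s²2p², S⁺ [Ne]3s²3p³, Al⁺ [Ne]3s².
Tabulated IE_2 (kJ/mol): N 2856, S 2252, Al 1817.
So the second ionization energies run Al < S < N.

N > S > Al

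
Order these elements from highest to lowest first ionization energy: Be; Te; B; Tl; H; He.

He > H > Be > Te > B > Tl

H is in period 1, group 1; He is in period 1, group 18; Be is in period 2, group 2; B is in period 2, group 13; Te is in period 5, group 16; Tl is in period 6, group 13.
First ionization energy rises across a period (greater Z_eff holds electrons more tightly) and falls down a group (valence electrons are farther from the nucleus).
Here both period and group differ, so the two effects have to be weighed against each other.
B > Tl: B sits above Tl in group 13, so the down-group effect alone puts B higher.
Te > B: period and group pull opposite ways; the across-period shift dominates (869 vs 801 kJ/mol).
Be > Te: the two effects oppose for this pair; the down-group effect wins (900 vs 869 kJ/mol).
H > Be: period and group pull opposite ways; the down-group shift dominates (1312 vs 900 kJ/mol).
He > H: both are in period 1; the period trend gives He the larger value.
Note the exception: Be has a higher first ionization energy than B, contrary to the simple trend — removing B's lone 2p electron is easier than breaking Be's filled 2s².
Approximate values (kJ/mol): H 1312, He 2372, Be 900, B 801, Te 869, Tl 589.
So from highest to lowest: He > H > Be > Te > B > Tl.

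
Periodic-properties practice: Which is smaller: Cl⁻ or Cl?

Cl

Forming Cl⁻ adds 1 electron to Cl. More electron–electron repulsion in the same shell, with unchanged nuclear charge, lets the cloud expand.
An anion is larger than its parent atom: Cl⁻ > Cl.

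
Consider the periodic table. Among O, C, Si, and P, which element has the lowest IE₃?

P

After 2 electrons have been removed, what remains? O²⁺ still has 4 valence electrons; C²⁺ still has 2 valence electrons; Si²⁺ still has 2 valence electrons; P²⁺ still has 3 valence electrons.
All are still removing valence electrons, so compare the +2 ions as you would atoms: IE_3 generally rises across a period (higher Z_eff) and falls down a group (larger shell), subject to the usual subshell exceptions.
Valence configurations: O²⁺ [He]2s²2p², C²⁺ [He]2s², Si²⁺ [Ne]3s², P²⁺ [Ne]3s²3p¹.
P²⁺ loses a lone 3p electron whereas Si²⁺ must break into a filled 3s² pair, so IE_3(Si) > IE_3(P) even though P has the higher nuclear charge.
The numbers (kJ/mol): O 5300, C 4620, Si 3232, P 2914.
Overall IE_3 order: P < Si < C < O.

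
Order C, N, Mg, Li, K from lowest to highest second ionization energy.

After 1 electron has been removed, what remains? C⁺ still has 3 valence electrons; N⁺ still has 4 valence electrons; Mg⁺ still has 1 valence electron; Li⁺ is the bare [He] core; K⁺ is the bare [Ar] core.
Breaking into a closed-shell core is much more expensive than removing a leftover valence electron — K and Li have the largest IE_2 here.
Valence configurations: C⁺ [He]2s²2p¹, N⁺ [He]2s²2p², Mg⁺ [Ne]3s¹.
Tabulated IE_2 (kJ/mol): C 2353, N 2856, Mg 1451, Li 7298, K 3052.
Putting it together, IE_2: Mg < C < N < K < Li.

Mg < C < N < K < Li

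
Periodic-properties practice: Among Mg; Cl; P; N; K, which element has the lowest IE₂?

Mg

IE_2 is the cost of taking one more electron from the +1 cation: Mg⁺ still has 1 valence electron; Cl⁺ still has 6 valence electrons; P⁺ still has 4 valence electrons; N⁺ still has 4 valence electrons; K⁺ is the bare [Ar] core.
Core electrons are held far more tightly than valence electrons, so K tops the IE_2 order.
Valence configurations: Mg⁺ [Ne]3s¹, Cl⁺ [Ne]3s²3p⁴, P⁺ [Ne]3s²3p², N⁺ [He]2s²2p².
Approximate IE_2 values (kJ/mol): Mg 1451, Cl 2298, P 1907, N 2856, K 3052.
Overall IE_2 order: Mg < P < Cl < N < K.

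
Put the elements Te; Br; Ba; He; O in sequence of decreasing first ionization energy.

He > O > Br > Te > Ba

He is in period 1, group 18; O is in period 2, group 16; Br is in period 4, group 17; Te is in period 5, group 16; Ba is in period 6, group 2.
IE₁ increases left→right with effective nuclear charge and decreases top→bottom as the valence shell moves farther out.
Here both period and group differ, so the two effects have to be weighed against each other.
Te > Ba: relative to Ba, both the across-period and down-group shifts push Te's first ionization energy up.
Br > Te: relative to Te, both the across-period and down-group shifts push Br's first ionization energy up.
O > Br: period and group pull opposite ways; the down-group shift dominates (1314 vs 1140 kJ/mol).
He > O: both effects reinforce here, so He is clearly the higher of the two.
Tabulated first ionization energy (kJ/mol): He 2372, O 1314, Br 1140, Te 869, Ba 503.
So from highest to lowest: He > O > Br > Te > Ba.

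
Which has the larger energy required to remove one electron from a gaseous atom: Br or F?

F

F is in period 2, group 17; Br is in period 4, group 17.
First ionization energy rises across a period (greater Z_eff holds electrons more tightly) and falls down a group (valence electrons are farther from the nucleus).
All are in group 17, so first ionization energy increases up the group.
So F has the larger energy required to remove one electron from a gaseous atom (F > Br).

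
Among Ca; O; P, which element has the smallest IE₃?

The third ionization energy removes an electron from the +2 ion. For each element: Ca²⁺ is the bare [Ar] core; O²⁺ still has 4 valence electrons; P²⁺ still has 3 valence electrons.
Usually core removal costs more than valence removal, but here the competition is close: a tightly held n=2 valence electron can cost more to remove than an n=3 core electron, so the actual values have to decide it.
Valence configurations: O²⁺ [He]2s²2p², P²⁺ [Ne]3s²3p¹.
Tabulated IE_3 (kJ/mol): Ca 4912, O 5300, P 2914.
Hence IE_3: P < Ca < O.

P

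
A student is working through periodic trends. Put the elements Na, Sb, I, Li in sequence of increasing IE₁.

Li is in period 2, group 1; Na is in period 3, group 1; Sb is in period 5, group 15; I is in period 5, group 17.
IE₁ increases left→right with effective nuclear charge and decreases top→bottom as the valence shell moves farther out.
Here both period and group differ, so the two effects have to be weighed against each other.
Li > Na: Li sits above Na in group 1, so the down-group effect alone puts Li higher.
Sb > Li: the two effects oppose for this pair; the across-period effect wins (831 vs 520 kJ/mol).
I > Sb: both are in period 5; the period trend gives I the larger value.
Tabulated first ionization energy (kJ/mol): Li 520, Na 496, Sb 831, I 1008.
So from lowest to highest: Na < Li < Sb < I.

Na < Li < Sb < I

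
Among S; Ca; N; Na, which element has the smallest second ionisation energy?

Ca

IE_2 is the cost of taking one more electron from the +1 cation: S⁺ still has 5 valence electrons; Ca⁺ still has 1 valence electron; N⁺ still has 4 valence electrons; Na⁺ is the bare [Ne] core.
Core electrons are held far more tightly than valence electrons, so Na tops the IE_2 order.
Valence configurations: S⁺ [Ne]3s²3p³, Ca⁺ [Ar]4s¹, N⁺ [He]2s²2p².
Approximate IE_2 values (kJ/mol): S 2252, Ca 1145, N 2856, Na 4562.
Hence IE_2: Ca < S < N < Na.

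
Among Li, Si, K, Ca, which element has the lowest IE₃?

Si

After 2 electrons have been removed, what remains? Li²⁺ is already 1 electron into the core; Si²⁺ still has 2 valence electrons; K²⁺ is already 1 electron into the core; Ca²⁺ is the bare [Ar] core.
Pulling an electron out of a noble-gas core costs far more than removing a remaining valence electron, so K, Ca and Li sit at the high end of IE_3.
Approximate IE_3 values (kJ/mol): Li 11815, Si 3232, K 4420, Ca 4912.
So the third ionization energies run Si < K < Ca < Li.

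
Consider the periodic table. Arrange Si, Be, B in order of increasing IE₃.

The third ionization energy removes an electron from the +2 ion. For each element: Si²⁺ still has 2 valence electrons; Be²⁺ is the bare [He] core; B²⁺ still has 1 valence electron.
Breaking into a closed-shell core is much more expensive than removing a leftover valence electron — Be has the largest IE_3 here.
Valence configurations: Si²⁺ [Ne]3s², B²⁺ [He]2s¹.
Approximate IE_3 values (kJ/mol): Si 3232, Be 14849, B 3660.
Hence IE_3: Si < B < Be.

Si < B < Be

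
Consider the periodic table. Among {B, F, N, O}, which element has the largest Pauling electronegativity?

EN rises left→right (higher Z_eff, smaller atoms) and falls top→bottom (larger, more shielded atoms).
All lie in period 2, so electronegativity increases left to right.
The largest Pauling electronegativity among these belongs to F.

F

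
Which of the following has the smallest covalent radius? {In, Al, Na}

Al

Na is in period 3, group 1; Al is in period 3, group 13; In is in period 5, group 13.
Moving right in a period, electrons are added to the same shell under a stronger nuclear pull, so atoms get smaller; moving down, a new shell is opened and atoms get larger.
These span different periods and groups, so the two trends combine.
In > Al: In sits below Al in group 13, so the down-group effect alone puts In larger.
Na > In: the two effects oppose for this pair; the across-period effect wins (155 vs 142 pm).
Approximate values (pm): Na 155, Al 126, In 142.
The smallest covalent radius among these belongs to Al.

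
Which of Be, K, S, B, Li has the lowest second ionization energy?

Be

IE_2 is the cost of taking one more electron from the +1 cation: Be⁺ still has 1 valence electron; K⁺ is the bare [Ar] core; S⁺ still has 5 valence electrons; B⁺ still has 2 valence electrons; Li⁺ is the bare [He] core.
Pulling an electron out of a noble-gas core costs far more than removing a remaining valence electron, so K and Li sit at the high end of IE_2.
Valence configurations: Be⁺ [He]2s¹, S⁺ [Ne]3s²3p³, B⁺ [He]2s².
Approximate IE_2 values (kJ/mol): Be 1757, K 3052, S 2252, B 2427, Li 7298.
Hence IE_2: Be < S < B < K < Li.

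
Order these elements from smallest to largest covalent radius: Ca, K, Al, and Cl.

Cl < Al < Ca < K

Al is in period 3, group 13; Cl is in period 3, group 17; K is in period 4, group 1; Ca is in period 4, group 2.
Across a period the added protons contract the valence shell; down a group each new principal shell makes the atom larger.
These span different periods and groups, so the two trends combine.
Al > Cl: both are in period 3; the period trend gives Al the larger value.
Ca > Al: relative to Al, both the across-period and down-group shifts push Ca's atomic radius up.
K > Ca: K lies to the left of Ca in period 4, so the across-period effect alone puts K larger.
For reference (pm): Al 126, Cl 99, K 196, Ca 171.
So from smallest to largest: Cl < Al < Ca < K.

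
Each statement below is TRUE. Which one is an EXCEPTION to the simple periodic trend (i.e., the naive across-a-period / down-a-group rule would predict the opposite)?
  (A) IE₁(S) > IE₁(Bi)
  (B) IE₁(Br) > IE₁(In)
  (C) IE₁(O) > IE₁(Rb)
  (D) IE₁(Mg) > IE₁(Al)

(D)

The general trend: first ionization energy increases across a period and decreases down a group.
(A) S (period 3, group 16) vs Bi (period 6, group 15): the stated order agrees with the simple trend.
(B) Br (period 4, group 17) vs In (period 5, group 13): the stated order agrees with the simple trend.
(C) O (period 2, group 16) vs Rb (period 5, group 1): the stated order agrees with the simple trend.
(D) Mg (period 3, group 2) vs Al (period 3, group 13): the stated order contradicts the simple trend.
The exception is (D): Al's single 3p electron is easier to remove than one from Mg's filled 3s².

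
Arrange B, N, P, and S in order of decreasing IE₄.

Consider each +3 ion: B³⁺ is the bare [He] core; N³⁺ still has 2 valence electrons; P³⁺ still has 2 valence electrons; S³⁺ still has 3 valence electrons.
Breaking into a closed-shell core is much more expensive than removing a leftover valence electron — B has the largest IE_4 here.
Valence configurations: N³⁺ [He]2s², P³⁺ [Ne]3s², S³⁺ [Ne]3s²3p¹.
S³⁺ loses a lone 3p electron whereas P³⁺ must break into a filled 3s² pair, so IE_4(P) > IE_4(S) even though S has the higher nuclear charge.
The numbers (kJ/mol): B 25026, N 7475, P 4964, S 4556.
Putting it together, IE_4: S < P < N < B.

B > N > P > S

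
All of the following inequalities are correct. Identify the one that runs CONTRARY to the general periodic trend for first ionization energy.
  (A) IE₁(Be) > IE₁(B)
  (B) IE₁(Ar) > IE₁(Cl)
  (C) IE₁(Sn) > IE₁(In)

The general trend: first ionization energy increases across a period and decreases down a group.
(A) Be (period 2, group 2) vs B (period 2, group 13): the stated order contradicts the simple trend.
(B) Ar (period 3, group 18) vs Cl (period 3, group 17): the stated order agrees with the simple trend.
(C) Sn (period 5, group 14) vs In (period 5, group 13): the stated order agrees with the simple trend.
The exception is (A): removing B's lone 2p electron is easier than breaking Be's filled 2s².

(A)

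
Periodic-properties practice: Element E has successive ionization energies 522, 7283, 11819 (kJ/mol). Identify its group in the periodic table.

Group 1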